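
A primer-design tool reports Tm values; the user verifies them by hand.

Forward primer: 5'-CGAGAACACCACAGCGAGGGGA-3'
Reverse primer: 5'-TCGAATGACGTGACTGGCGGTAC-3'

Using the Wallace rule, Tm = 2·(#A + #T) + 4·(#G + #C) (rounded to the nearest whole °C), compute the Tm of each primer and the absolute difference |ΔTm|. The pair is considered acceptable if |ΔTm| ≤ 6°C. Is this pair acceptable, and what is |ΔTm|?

|ΔTm| = 0°C; the pair is acceptable.

Forward: A=8 T=0 G=8 C=6 → Tm = 2·8 + 4·14 = 72°C.
Reverse: A=5 T=5 G=8 C=5 → Tm = 2·10 + 4·13 = 72°C.
|ΔTm| = |72 − 72| = 0°C, ≤ 6°C.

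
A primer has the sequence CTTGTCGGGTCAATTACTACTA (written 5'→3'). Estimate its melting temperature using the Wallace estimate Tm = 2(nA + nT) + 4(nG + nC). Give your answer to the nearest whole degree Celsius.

62°C

Base counts: A=5, T=8, G=4, C=5 (length 22).
Tm = 2·(5+8) + 4·(4+5) = 2·13 + 4·9 = 26 + 36 = 62°C.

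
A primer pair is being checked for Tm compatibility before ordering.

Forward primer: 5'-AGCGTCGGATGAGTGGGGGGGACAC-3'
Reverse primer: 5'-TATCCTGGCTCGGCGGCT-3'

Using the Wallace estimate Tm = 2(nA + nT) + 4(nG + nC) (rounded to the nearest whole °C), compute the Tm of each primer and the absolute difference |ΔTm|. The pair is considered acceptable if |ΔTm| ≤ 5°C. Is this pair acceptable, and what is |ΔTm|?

|ΔTm| = 24°C; the pair is not acceptable.

Forward: A=5 T=3 G=13 C=4 → Tm = 2·8 + 4·17 = 84°C.
Reverse: A=1 T=5 G=6 C=6 → Tm = 2·6 + 4·12 = 60°C.
|ΔTm| = |84 − 60| = 24°C, > 5°C.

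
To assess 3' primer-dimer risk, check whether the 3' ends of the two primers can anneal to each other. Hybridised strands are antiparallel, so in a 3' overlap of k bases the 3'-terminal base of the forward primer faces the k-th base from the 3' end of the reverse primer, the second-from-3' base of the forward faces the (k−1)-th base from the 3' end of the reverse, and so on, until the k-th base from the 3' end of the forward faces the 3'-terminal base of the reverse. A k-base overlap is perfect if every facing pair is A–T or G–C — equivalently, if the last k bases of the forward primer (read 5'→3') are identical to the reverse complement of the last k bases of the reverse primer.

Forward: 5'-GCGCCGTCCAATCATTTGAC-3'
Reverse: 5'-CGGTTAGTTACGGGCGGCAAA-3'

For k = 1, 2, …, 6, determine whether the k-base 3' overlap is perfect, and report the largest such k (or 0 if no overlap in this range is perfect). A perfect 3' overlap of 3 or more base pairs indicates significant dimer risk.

Last 6 bases (5'→3') — forward …TTTGAC, reverse …GGCAAA.
Reverse complement of the reverse primer's last 6 bases: TTTGCC; its first k bases are the reverse complement of the reverse primer's last k bases, so a perfect k-base overlap needs the forward primer's last k bases to equal them.
Comparing (forward last k vs required): k=1: C vs T ✗; k=2: AC vs TT ✗; k=3: GAC vs TTT ✗; k=4: TGAC vs TTTG ✗; k=5: TTGAC vs TTTGC ✗; k=6: TTTGAC vs TTTGCC ✗.
No overlap length from 1 to 6 is perfect, so the longest perfect 3' overlap is 0.

Longest perfect overlap: 0 complementary base pairs; below the dimer-risk threshold (threshold 3).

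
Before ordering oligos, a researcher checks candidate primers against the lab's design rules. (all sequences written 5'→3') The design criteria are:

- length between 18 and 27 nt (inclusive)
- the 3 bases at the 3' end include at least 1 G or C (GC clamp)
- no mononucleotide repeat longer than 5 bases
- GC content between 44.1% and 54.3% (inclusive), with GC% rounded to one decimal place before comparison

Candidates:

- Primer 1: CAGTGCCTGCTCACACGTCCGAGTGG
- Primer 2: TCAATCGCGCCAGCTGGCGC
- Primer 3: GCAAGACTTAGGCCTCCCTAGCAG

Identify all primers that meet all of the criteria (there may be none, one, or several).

None of the candidates satisfy all criteria.

Primer 1 (26 nt, A=4 T=5 G=8 C=9): length 26 ✓; 3' end TGG has 2 G/C ✓; longest run = 2 ✓; GC 17/26 = 65.4%, outside 44.1–54.3% ✗ — fails.
Primer 2 (20 nt, A=3 T=3 G=6 C=8): length 20 ✓; 3' end CGC has 3 G/C ✓; longest run = 2 ✓; GC 14/20 = 70.0%, outside 44.1–54.3% ✗ — fails.
Primer 3 (24 nt, A=6 T=4 G=6 C=8): length 24 ✓; 3' end CAG has 2 G/C ✓; longest run = 3 ✓; GC 14/24 = 58.3%, outside 44.1–54.3% ✗ — fails.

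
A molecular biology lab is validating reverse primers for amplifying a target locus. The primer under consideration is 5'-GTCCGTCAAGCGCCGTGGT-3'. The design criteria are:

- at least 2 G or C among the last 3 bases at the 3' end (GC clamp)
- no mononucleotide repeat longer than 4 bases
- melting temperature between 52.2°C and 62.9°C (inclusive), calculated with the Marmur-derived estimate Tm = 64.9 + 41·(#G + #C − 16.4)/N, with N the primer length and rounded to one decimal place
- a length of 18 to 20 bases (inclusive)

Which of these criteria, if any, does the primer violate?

Meets all criteria.

Base counts: A=2, T=4, G=7, C=6 (length 19).
GC clamp: 3' end GGT has 2 G/C ✓
homopolymer run: longest run = 2 ✓
Tm: Tm = 64.9 + 41·(13 − 16.4)/19 = 57.6°C ✓
length: length 19 ✓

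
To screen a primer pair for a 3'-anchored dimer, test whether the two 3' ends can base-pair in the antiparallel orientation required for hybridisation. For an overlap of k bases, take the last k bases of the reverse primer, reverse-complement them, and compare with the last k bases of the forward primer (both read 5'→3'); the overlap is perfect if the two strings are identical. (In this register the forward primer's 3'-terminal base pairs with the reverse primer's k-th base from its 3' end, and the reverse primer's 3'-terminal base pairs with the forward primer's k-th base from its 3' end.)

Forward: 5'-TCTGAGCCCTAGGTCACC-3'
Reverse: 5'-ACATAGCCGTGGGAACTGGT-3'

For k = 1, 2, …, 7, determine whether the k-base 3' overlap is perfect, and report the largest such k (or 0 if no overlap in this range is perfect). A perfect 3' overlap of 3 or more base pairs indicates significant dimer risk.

Longest perfect overlap: 3 complementary base pairs; significant dimer risk (threshold 3).

Last 7 bases (5'→3') — forward …GGTCACC, reverse …AACTGGT.
Reverse complement of the reverse primer's last 7 bases: ACCAGTT; its first k bases are the reverse complement of the reverse primer's last k bases, so a perfect k-base overlap needs the forward primer's last k bases to equal them.
Comparing (forward last k vs required): k=1: C vs A ✗; k=2: CC vs AC ✗; k=3: ACC vs ACC ✓; k=4: CACC vs ACCA ✗; k=5: TCACC vs ACCAG ✗; k=6: GTCACC vs ACCAGT ✗; k=7: GGTCACC vs ACCAGTT ✗.
Only k = 3 is perfect, so the longest perfect 3' overlap is 3.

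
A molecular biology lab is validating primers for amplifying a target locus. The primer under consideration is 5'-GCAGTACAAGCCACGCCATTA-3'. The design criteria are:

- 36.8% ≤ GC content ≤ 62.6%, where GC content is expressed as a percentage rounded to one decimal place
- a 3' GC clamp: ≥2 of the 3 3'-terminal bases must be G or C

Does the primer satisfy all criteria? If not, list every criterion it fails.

Fails: GC clamp.

Base counts: A=7, T=3, G=4, C=7 (length 21).
GC content: GC 11/21 = 52.4% ✓
GC clamp: 3' end TTA has 0 G/C, need ≥2 ✗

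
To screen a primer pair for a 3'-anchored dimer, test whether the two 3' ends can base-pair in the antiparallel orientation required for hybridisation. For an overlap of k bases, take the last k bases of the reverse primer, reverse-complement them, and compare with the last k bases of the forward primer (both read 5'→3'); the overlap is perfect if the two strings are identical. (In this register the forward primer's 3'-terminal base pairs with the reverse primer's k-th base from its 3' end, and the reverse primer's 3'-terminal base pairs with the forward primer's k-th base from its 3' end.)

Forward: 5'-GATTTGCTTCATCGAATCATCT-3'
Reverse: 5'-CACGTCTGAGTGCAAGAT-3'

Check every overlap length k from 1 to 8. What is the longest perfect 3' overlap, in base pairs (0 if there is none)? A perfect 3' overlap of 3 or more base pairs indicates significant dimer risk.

Last 8 bases (5'→3') — forward …AATCATCT, reverse …TGCAAGAT.
Reverse complement of the reverse primer's last 8 bases: ATCTTGCA; its first k bases are the reverse complement of the reverse primer's last k bases, so a perfect k-base overlap needs the forward primer's last k bases to equal them.
Comparing (forward last k vs required): k=1: T vs A ✗; k=2: CT vs AT ✗; k=3: TCT vs ATC ✗; k=4: ATCT vs ATCT ✓; k=5: CATCT vs ATCTT ✗; k=6: TCATCT vs ATCTTG ✗; k=7: ATCATCT vs ATCTTGC ✗; k=8: AATCATCT vs ATCTTGCA ✗.
Only k = 4 is perfect, so the longest perfect 3' overlap is 4.

Longest perfect overlap: 4 complementary base pairs; significant dimer risk (threshold 3).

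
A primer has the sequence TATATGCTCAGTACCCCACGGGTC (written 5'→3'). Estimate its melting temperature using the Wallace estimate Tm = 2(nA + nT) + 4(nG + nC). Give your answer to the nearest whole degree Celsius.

Base counts: A=5, T=6, G=5, C=8 (length 24).
Tm = 2·(5+6) + 4·(5+8) = 2·11 + 4·13 = 22 + 52 = 74°C.

74°C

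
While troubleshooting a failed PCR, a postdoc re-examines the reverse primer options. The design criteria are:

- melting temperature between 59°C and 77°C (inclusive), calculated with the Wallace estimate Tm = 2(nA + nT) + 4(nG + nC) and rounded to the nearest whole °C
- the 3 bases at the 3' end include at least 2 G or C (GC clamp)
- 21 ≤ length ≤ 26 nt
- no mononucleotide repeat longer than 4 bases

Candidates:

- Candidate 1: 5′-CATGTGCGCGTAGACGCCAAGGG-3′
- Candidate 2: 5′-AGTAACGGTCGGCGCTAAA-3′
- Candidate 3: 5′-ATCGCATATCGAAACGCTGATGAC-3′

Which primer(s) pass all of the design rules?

Candidate 1 (23 nt, A=5 T=3 G=9 C=6): Tm = 2·8 + 4·15 = 76°C ✓; 3' end GGG has 3 G/C ✓; length 23 ✓; longest run = 3 ✓ — passes.
Candidate 2 (19 nt, A=6 T=3 G=6 C=4): Tm = 2·9 + 4·10 = 58°C, outside 59–77°C ✗; 3' end AAA has 0 G/C, need ≥2 ✗; length 19, outside 21–26 ✗; longest run = 3 ✓ — fails.
Candidate 3 (24 nt, A=8 T=5 G=5 C=6): Tm = 2·13 + 4·11 = 70°C ✓; 3' end GAC has 2 G/C ✓; length 24 ✓; longest run = 3 ✓ — passes.

Candidate 1 and Candidate 3.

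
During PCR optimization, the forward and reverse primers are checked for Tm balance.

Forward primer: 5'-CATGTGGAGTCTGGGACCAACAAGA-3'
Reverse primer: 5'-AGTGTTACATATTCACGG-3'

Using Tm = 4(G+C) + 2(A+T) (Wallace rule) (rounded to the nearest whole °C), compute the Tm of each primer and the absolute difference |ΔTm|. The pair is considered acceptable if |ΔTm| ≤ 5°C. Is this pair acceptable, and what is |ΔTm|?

|ΔTm| = 26°C; the pair is not acceptable.

Forward: A=8 T=4 G=8 C=5 → Tm = 2·12 + 4·13 = 76°C.
Reverse: A=5 T=6 G=4 C=3 → Tm = 2·11 + 4·7 = 50°C.
|ΔTm| = |76 − 50| = 26°C, > 5°C.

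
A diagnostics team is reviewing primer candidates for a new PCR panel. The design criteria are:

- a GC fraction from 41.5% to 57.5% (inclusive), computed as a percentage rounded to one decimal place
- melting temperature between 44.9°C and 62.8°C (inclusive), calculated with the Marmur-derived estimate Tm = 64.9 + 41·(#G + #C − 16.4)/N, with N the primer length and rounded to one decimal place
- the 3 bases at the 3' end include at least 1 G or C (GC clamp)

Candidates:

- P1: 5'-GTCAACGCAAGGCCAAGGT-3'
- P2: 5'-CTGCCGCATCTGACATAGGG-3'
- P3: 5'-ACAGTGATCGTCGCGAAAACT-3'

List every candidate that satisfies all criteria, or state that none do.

P3 only.

P1 (19 nt, A=6 T=2 G=6 C=5): GC 11/19 = 57.9%, outside 41.5–57.5% ✗; Tm = 64.9 + 41·(11 − 16.4)/19 = 53.2°C ✓; 3' end GGT has 2 G/C ✓ — fails.
P2 (20 nt, A=4 T=4 G=6 C=6): GC 12/20 = 60.0%, outside 41.5–57.5% ✗; Tm = 64.9 + 41·(12 − 16.4)/20 = 55.9°C ✓; 3' end GGG has 3 G/C ✓ — fails.
P3 (21 nt, A=7 T=4 G=5 C=5): GC 10/21 = 47.6% ✓; Tm = 64.9 + 41·(10 − 16.4)/21 = 52.4°C ✓; 3' end ACT has 1 G/C ✓ — passes.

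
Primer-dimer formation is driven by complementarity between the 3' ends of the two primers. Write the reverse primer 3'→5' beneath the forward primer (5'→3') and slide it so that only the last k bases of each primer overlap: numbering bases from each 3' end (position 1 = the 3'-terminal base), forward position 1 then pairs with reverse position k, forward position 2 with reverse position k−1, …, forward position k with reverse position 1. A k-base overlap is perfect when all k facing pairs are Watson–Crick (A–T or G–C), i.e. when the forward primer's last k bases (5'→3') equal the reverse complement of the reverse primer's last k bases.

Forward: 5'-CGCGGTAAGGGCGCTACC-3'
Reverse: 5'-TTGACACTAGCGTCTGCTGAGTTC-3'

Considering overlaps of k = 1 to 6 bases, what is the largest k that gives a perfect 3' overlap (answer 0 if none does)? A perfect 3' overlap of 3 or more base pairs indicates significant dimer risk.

Last 6 bases (5'→3') — forward …GCTACC, reverse …GAGTTC.
Reverse complement of the reverse primer's last 6 bases: GAACTC; its first k bases are the reverse complement of the reverse primer's last k bases, so a perfect k-base overlap needs the forward primer's last k bases to equal them.
Comparing (forward last k vs required): k=1: C vs G ✗; k=2: CC vs GA ✗; k=3: ACC vs GAA ✗; k=4: TACC vs GAAC ✗; k=5: CTACC vs GAACT ✗; k=6: GCTACC vs GAACTC ✗.
No overlap length from 1 to 6 is perfect, so the longest perfect 3' overlap is 0.

Longest perfect overlap: 0 complementary base pairs; below the dimer-risk threshold (threshold 3).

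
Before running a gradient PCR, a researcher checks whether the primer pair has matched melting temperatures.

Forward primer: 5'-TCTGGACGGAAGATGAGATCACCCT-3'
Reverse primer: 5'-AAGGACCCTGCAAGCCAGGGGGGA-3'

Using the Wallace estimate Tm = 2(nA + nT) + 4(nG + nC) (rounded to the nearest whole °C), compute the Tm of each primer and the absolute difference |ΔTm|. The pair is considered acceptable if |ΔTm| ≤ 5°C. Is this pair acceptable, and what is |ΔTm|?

Forward: A=7 T=5 G=7 C=6 → Tm = 2·12 + 4·13 = 76°C.
Reverse: A=7 T=1 G=10 C=6 → Tm = 2·8 + 4·16 = 80°C.
|ΔTm| = |76 − 80| = 4°C, ≤ 5°C.

|ΔTm| = 4°C; the pair is acceptable.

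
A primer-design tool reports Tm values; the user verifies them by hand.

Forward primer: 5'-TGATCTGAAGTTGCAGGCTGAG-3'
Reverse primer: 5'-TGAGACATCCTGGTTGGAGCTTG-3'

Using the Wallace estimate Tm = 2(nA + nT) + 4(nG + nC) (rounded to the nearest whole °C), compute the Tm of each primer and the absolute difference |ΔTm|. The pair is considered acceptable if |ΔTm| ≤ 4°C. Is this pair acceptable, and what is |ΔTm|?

Forward: A=5 T=6 G=8 C=3 → Tm = 2·11 + 4·11 = 66°C.
Reverse: A=4 T=7 G=8 C=4 → Tm = 2·11 + 4·12 = 70°C.
|ΔTm| = |66 − 70| = 4°C, ≤ 4°C.

|ΔTm| = 4°C; the pair is acceptable.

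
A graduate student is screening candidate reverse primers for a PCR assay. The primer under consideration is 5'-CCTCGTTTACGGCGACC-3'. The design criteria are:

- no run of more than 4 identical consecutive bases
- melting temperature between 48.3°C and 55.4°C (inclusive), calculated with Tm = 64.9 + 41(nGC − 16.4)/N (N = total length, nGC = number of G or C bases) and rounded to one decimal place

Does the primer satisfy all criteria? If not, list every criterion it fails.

Base counts: A=2, T=4, G=4, C=7 (length 17).
homopolymer run: longest run = 3 ✓
Tm: Tm = 64.9 + 41·(11 − 16.4)/17 = 51.9°C ✓

Meets all criteria.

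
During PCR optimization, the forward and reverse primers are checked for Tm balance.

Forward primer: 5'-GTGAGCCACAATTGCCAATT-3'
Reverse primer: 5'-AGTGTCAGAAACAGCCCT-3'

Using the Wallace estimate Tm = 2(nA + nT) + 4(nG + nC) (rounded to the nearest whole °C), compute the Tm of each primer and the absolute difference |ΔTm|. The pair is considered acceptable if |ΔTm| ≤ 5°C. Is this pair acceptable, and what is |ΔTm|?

|ΔTm| = 4°C; the pair is acceptable.

Forward: A=6 T=5 G=4 C=5 → Tm = 2·11 + 4·9 = 58°C.
Reverse: A=6 T=3 G=4 C=5 → Tm = 2·9 + 4·9 = 54°C.
|ΔTm| = |58 − 54| = 4°C, ≤ 5°C.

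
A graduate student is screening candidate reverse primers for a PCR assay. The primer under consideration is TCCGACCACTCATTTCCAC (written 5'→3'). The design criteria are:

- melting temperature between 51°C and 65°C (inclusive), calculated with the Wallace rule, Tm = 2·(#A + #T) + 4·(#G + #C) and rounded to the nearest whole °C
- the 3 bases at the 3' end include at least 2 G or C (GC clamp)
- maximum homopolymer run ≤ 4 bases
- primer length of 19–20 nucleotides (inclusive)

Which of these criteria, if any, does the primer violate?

Base counts: A=4, T=5, G=1, C=9 (length 19).
Tm: Tm = 2·9 + 4·10 = 58°C ✓
GC clamp: 3' end CAC has 2 G/C ✓
homopolymer run: longest run = 3 ✓
length: length 19 ✓

Meets all criteria.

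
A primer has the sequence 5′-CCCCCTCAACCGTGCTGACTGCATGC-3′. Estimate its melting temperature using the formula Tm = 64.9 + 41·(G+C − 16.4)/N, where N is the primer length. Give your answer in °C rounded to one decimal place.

Base counts: A=4, T=5, G=5, C=12; G+C = 17, N = 26.
Tm = 64.9 + 41·(17 − 16.4)/26 = 64.9 + 24.60/26 = 65.8°C.

65.8°C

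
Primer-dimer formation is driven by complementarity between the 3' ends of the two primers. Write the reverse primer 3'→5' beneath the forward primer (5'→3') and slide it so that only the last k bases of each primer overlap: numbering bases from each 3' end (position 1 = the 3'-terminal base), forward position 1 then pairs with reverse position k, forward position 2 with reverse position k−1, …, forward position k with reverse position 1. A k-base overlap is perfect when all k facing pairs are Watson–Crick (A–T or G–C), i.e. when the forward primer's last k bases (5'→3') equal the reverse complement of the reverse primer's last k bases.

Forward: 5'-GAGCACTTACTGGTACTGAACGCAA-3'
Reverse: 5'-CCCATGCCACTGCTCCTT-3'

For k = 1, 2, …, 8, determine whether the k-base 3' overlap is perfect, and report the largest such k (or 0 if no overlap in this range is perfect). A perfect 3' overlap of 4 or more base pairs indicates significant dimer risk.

Last 8 bases (5'→3') — forward …GAACGCAA, reverse …TGCTCCTT.
Reverse complement of the reverse primer's last 8 bases: AAGGAGCA; its first k bases are the reverse complement of the reverse primer's last k bases, so a perfect k-base overlap needs the forward primer's last k bases to equal them.
Comparing (forward last k vs required): k=1: A vs A ✓; k=2: AA vs AA ✓; k=3: CAA vs AAG ✗; k=4: GCAA vs AAGG ✗; k=5: CGCAA vs AAGGA ✗; k=6: ACGCAA vs AAGGAG ✗; k=7: AACGCAA vs AAGGAGC ✗; k=8: GAACGCAA vs AAGGAGCA ✗.
Perfect overlaps at k = 1, 2; the largest is 2.

Longest perfect overlap: 2 complementary base pairs; below the dimer-risk threshold (threshold 4).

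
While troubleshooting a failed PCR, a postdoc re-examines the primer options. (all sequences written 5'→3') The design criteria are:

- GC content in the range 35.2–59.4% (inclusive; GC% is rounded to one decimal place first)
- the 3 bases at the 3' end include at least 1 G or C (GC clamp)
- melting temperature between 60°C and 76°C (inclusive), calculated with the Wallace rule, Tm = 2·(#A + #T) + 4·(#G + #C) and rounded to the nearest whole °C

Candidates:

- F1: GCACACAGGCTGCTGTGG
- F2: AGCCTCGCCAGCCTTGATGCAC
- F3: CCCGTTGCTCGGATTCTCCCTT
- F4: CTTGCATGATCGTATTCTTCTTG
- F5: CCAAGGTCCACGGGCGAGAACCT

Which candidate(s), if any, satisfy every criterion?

F3 and F4.

F1 (18 nt, A=3 T=3 G=7 C=5): GC 12/18 = 66.7%, outside 35.2–59.4% ✗; 3' end TGG has 2 G/C ✓; Tm = 2·6 + 4·12 = 60°C ✓ — fails.
F2 (22 nt, A=4 T=4 G=5 C=9): GC 14/22 = 63.6%, outside 35.2–59.4% ✗; 3' end CAC has 2 G/C ✓; Tm = 2·8 + 4·14 = 72°C ✓ — fails.
F3 (22 nt, A=1 T=8 G=4 C=9): GC 13/22 = 59.1% ✓; 3' end CTT has 1 G/C ✓; Tm = 2·9 + 4·13 = 70°C ✓ — passes.
F4 (23 nt, A=3 T=11 G=4 C=5): GC 9/23 = 39.1% ✓; 3' end TTG has 1 G/C ✓; Tm = 2·14 + 4·9 = 64°C ✓ — passes.
F5 (23 nt, A=6 T=2 G=7 C=8): GC 15/23 = 65.2%, outside 35.2–59.4% ✗; 3' end CCT has 2 G/C ✓; Tm = 2·8 + 4·15 = 76°C ✓ — fails.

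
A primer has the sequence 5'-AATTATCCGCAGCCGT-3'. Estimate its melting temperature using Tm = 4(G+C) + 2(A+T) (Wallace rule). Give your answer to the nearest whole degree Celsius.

48°C

Base counts: A=4, T=4, G=3, C=5 (length 16).
Tm = 2·(4+4) + 4·(3+5) = 2·8 + 4·8 = 16 + 32 = 48°C.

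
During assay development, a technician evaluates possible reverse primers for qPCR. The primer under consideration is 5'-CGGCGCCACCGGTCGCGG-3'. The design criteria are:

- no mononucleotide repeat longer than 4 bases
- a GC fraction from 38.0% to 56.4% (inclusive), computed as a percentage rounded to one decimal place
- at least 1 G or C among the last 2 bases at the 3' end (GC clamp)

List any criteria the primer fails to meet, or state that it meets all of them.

Fails: GC content.

Base counts: A=1, T=1, G=8, C=8 (length 18).
homopolymer run: longest run = 2 ✓
GC content: GC 16/18 = 88.9%, outside 38.0–56.4% ✗
GC clamp: 3' end GG has 2 G/C ✓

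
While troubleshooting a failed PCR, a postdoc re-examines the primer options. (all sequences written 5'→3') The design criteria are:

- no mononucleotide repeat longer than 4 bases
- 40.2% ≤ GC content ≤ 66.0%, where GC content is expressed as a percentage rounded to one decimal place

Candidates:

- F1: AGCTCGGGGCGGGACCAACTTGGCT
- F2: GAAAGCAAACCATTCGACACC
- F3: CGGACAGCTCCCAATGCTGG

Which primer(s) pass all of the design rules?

F1 (25 nt, A=4 T=4 G=10 C=7): longest run = 4 ✓; GC 17/25 = 68.0%, outside 40.2–66.0% ✗ — fails.
F2 (21 nt, A=9 T=2 G=3 C=7): longest run = 3 ✓; GC 10/21 = 47.6% ✓ — passes.
F3 (20 nt, A=4 T=3 G=6 C=7): longest run = 3 ✓; GC 13/20 = 65.0% ✓ — passes.

F2 and F3.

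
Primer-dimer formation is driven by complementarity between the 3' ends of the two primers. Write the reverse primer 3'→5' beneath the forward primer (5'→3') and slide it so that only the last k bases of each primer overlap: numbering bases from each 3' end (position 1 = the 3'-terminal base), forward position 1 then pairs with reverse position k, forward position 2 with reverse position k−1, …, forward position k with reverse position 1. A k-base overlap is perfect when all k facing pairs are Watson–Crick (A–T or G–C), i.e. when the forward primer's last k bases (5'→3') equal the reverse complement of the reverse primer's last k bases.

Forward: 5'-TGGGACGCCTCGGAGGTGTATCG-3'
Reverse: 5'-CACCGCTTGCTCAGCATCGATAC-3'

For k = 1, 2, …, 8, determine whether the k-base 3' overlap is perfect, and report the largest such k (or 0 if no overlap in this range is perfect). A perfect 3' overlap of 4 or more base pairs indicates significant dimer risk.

Longest perfect overlap: 6 complementary base pairs; significant dimer risk (threshold 4).

Last 8 bases (5'→3') — forward …GTGTATCG, reverse …ATCGATAC.
Reverse complement of the reverse primer's last 8 bases: GTATCGAT; its first k bases are the reverse complement of the reverse primer's last k bases, so a perfect k-base overlap needs the forward primer's last k bases to equal them.
Comparing (forward last k vs required): k=1: G vs G ✓; k=2: CG vs GT ✗; k=3: TCG vs GTA ✗; k=4: ATCG vs GTAT ✗; k=5: TATCG vs GTATC ✗; k=6: GTATCG vs GTATCG ✓; k=7: TGTATCG vs GTATCGA ✗; k=8: GTGTATCG vs GTATCGAT ✗.
Perfect overlaps at k = 1, 6; the largest is 6.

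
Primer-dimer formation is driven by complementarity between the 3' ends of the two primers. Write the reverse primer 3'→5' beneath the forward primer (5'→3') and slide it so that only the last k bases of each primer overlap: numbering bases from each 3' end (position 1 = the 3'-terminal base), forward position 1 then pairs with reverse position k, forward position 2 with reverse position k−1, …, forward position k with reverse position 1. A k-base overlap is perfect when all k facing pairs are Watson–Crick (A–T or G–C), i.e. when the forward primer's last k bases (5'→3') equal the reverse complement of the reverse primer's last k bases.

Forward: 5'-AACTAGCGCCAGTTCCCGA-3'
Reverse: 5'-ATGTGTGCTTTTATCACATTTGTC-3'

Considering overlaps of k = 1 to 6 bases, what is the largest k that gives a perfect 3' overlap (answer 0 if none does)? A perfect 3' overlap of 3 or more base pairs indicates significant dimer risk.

Longest perfect overlap: 2 complementary base pairs; below the dimer-risk threshold (threshold 3).

Last 6 bases (5'→3') — forward …TCCCGA, reverse …TTTGTC.
Reverse complement of the reverse primer's last 6 bases: GACAAA; its first k bases are the reverse complement of the reverse primer's last k bases, so a perfect k-base overlap needs the forward primer's last k bases to equal them.
Comparing (forward last k vs required): k=1: A vs G ✗; k=2: GA vs GA ✓; k=3: CGA vs GAC ✗; k=4: CCGA vs GACA ✗; k=5: CCCGA vs GACAA ✗; k=6: TCCCGA vs GACAAA ✗.
Only k = 2 is perfect, so the longest perfect 3' overlap is 2.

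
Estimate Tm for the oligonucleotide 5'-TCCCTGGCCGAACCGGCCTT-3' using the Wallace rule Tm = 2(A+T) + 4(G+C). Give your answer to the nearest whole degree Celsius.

68°C

Base counts: A=2, T=4, G=5, C=9 (length 20).
Tm = 2·(2+4) + 4·(5+9) = 2·6 + 4·14 = 12 + 56 = 68°C.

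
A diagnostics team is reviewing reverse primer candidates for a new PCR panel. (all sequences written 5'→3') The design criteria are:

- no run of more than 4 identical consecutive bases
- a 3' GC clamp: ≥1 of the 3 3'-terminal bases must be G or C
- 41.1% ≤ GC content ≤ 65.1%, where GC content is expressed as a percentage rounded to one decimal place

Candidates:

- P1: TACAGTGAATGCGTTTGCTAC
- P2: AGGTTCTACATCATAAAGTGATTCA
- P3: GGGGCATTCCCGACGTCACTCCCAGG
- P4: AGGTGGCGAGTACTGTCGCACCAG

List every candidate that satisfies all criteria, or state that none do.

P1 (21 nt, A=5 T=7 G=5 C=4): longest run = 3 ✓; 3' end TAC has 1 G/C ✓; GC 9/21 = 42.9% ✓ — passes.
P2 (25 nt, A=9 T=8 G=4 C=4): longest run = 3 ✓; 3' end TCA has 1 G/C ✓; GC 8/25 = 32.0%, outside 41.1–65.1% ✗ — fails.
P3 (26 nt, A=4 T=4 G=8 C=10): longest run = 4 ✓; 3' end AGG has 2 G/C ✓; GC 18/26 = 69.2%, outside 41.1–65.1% ✗ — fails.
P4 (24 nt, A=5 T=4 G=9 C=6): longest run = 2 ✓; 3' end CAG has 2 G/C ✓; GC 15/24 = 62.5% ✓ — passes.

P1 and P4.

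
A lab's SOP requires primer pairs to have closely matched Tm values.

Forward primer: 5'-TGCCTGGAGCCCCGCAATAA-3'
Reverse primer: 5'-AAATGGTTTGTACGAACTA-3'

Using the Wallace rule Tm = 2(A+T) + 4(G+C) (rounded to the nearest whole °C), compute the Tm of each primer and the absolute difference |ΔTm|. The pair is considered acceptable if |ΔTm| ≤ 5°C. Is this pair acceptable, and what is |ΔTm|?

|ΔTm| = 14°C; the pair is not acceptable.

Forward: A=5 T=3 G=5 C=7 → Tm = 2·8 + 4·12 = 64°C.
Reverse: A=7 T=6 G=4 C=2 → Tm = 2·13 + 4·6 = 50°C.
|ΔTm| = |64 − 50| = 14°C, > 5°C.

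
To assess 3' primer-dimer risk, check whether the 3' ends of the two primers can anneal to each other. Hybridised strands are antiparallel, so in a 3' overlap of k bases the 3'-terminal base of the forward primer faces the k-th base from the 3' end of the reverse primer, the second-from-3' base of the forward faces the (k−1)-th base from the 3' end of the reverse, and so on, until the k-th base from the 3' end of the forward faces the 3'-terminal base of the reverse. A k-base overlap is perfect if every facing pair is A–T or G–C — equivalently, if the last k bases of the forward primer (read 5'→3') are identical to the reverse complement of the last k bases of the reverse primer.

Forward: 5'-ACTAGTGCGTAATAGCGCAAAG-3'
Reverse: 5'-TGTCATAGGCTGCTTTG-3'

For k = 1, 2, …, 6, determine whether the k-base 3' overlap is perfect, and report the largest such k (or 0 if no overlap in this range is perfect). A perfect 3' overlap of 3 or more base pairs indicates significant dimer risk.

Last 6 bases (5'→3') — forward …GCAAAG, reverse …GCTTTG.
Reverse complement of the reverse primer's last 6 bases: CAAAGC; its first k bases are the reverse complement of the reverse primer's last k bases, so a perfect k-base overlap needs the forward primer's last k bases to equal them.
Comparing (forward last k vs required): k=1: G vs C ✗; k=2: AG vs CA ✗; k=3: AAG vs CAA ✗; k=4: AAAG vs CAAA ✗; k=5: CAAAG vs CAAAG ✓; k=6: GCAAAG vs CAAAGC ✗.
Only k = 5 is perfect, so the longest perfect 3' overlap is 5.

Longest perfect overlap: 5 complementary base pairs; significant dimer risk (threshold 3).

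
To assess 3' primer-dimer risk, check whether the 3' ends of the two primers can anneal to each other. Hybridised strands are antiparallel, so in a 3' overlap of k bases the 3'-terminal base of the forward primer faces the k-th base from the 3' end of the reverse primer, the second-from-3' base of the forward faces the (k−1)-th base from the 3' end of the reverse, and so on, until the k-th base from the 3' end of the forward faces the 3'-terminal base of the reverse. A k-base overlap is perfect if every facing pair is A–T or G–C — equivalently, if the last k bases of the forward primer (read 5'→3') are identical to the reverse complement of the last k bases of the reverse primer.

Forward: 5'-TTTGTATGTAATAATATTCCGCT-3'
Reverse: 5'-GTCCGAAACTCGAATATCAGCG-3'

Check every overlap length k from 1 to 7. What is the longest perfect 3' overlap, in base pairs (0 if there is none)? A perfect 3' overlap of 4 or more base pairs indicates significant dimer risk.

Last 7 bases (5'→3') — forward …TTCCGCT, reverse …ATCAGCG.
Reverse complement of the reverse primer's last 7 bases: CGCTGAT; its first k bases are the reverse complement of the reverse primer's last k bases, so a perfect k-base overlap needs the forward primer's last k bases to equal them.
Comparing (forward last k vs required): k=1: T vs C ✗; k=2: CT vs CG ✗; k=3: GCT vs CGC ✗; k=4: CGCT vs CGCT ✓; k=5: CCGCT vs CGCTG ✗; k=6: TCCGCT vs CGCTGA ✗; k=7: TTCCGCT vs CGCTGAT ✗.
Only k = 4 is perfect, so the longest perfect 3' overlap is 4.

Longest perfect overlap: 4 complementary base pairs; significant dimer risk (threshold 4).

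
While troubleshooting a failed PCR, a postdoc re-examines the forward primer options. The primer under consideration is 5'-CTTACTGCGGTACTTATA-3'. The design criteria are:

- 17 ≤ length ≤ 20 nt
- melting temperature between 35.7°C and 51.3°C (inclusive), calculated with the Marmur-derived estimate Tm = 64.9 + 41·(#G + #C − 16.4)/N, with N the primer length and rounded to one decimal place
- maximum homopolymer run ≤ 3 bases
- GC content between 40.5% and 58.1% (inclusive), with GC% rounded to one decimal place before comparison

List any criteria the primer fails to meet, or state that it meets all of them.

Base counts: A=4, T=7, G=3, C=4 (length 18).
length: length 18 ✓
Tm: Tm = 64.9 + 41·(7 − 16.4)/18 = 43.5°C ✓
homopolymer run: longest run = 2 ✓
GC content: GC 7/18 = 38.9%, outside 40.5–58.1% ✗

Fails: GC content.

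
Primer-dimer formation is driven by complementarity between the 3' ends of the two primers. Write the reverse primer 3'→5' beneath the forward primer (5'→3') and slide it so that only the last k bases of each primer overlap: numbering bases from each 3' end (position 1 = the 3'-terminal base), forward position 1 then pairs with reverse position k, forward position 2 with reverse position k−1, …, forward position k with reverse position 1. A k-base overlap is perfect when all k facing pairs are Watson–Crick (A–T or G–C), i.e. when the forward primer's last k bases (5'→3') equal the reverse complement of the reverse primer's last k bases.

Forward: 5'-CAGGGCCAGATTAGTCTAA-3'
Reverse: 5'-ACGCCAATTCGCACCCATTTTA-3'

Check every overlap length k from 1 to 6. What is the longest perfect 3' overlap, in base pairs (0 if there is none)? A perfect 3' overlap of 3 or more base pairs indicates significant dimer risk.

Longest perfect overlap: 3 complementary base pairs; significant dimer risk (threshold 3).

Last 6 bases (5'→3') — forward …GTCTAA, reverse …ATTTTA.
Reverse complement of the reverse primer's last 6 bases: TAAAAT; its first k bases are the reverse complement of the reverse primer's last k bases, so a perfect k-base overlap needs the forward primer's last k bases to equal them.
Comparing (forward last k vs required): k=1: A vs T ✗; k=2: AA vs TA ✗; k=3: TAA vs TAA ✓; k=4: CTAA vs TAAA ✗; k=5: TCTAA vs TAAAA ✗; k=6: GTCTAA vs TAAAAT ✗.
Only k = 3 is perfect, so the longest perfect 3' overlap is 3.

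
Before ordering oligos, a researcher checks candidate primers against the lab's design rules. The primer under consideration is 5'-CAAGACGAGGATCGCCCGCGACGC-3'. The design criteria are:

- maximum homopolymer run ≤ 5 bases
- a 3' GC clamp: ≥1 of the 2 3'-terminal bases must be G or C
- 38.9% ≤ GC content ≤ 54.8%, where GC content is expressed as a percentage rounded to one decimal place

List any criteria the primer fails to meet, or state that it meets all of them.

Fails: GC content.

Base counts: A=6, T=1, G=8, C=9 (length 24).
homopolymer run: longest run = 3 ✓
GC clamp: 3' end GC has 2 G/C ✓
GC content: GC 17/24 = 70.8%, outside 38.9–54.8% ✗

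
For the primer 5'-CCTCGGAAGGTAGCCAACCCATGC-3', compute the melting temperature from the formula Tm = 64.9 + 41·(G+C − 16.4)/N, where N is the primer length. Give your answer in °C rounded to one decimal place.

Base counts: A=6, T=3, G=6, C=9; G+C = 15, N = 24.
Tm = 64.9 + 41·(15 − 16.4)/24 = 64.9 + -57.40/24 = 62.5°C.

62.5°C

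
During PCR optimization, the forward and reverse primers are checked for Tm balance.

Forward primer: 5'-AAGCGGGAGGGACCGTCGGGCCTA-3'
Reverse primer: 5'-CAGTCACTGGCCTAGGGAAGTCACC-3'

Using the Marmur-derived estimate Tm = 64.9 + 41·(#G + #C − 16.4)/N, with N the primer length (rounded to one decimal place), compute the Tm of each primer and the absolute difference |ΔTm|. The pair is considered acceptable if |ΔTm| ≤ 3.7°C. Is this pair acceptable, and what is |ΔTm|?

|ΔTm| = 3.3°C; the pair is acceptable.

Forward: G+C = 17, N = 24 → Tm = 64.9 + 41·(17 − 16.4)/24 = 65.9°C.
Reverse: G+C = 15, N = 25 → Tm = 64.9 + 41·(15 − 16.4)/25 = 62.6°C.
|ΔTm| = |65.9 − 62.6| = 3.3°C, ≤ 3.7°C.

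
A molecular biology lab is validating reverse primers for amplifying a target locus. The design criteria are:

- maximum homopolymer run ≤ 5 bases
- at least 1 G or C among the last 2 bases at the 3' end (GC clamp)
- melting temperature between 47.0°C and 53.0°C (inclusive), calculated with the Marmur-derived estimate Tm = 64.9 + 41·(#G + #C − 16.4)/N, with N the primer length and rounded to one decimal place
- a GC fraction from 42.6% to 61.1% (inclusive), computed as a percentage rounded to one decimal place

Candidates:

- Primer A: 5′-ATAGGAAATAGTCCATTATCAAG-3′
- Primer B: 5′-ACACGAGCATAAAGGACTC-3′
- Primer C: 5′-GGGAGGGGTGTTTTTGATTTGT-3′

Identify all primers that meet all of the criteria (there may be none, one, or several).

Primer B and Primer C.

Primer A (23 nt, A=10 T=6 G=4 C=3): longest run = 3 ✓; 3' end AG has 1 G/C ✓; Tm = 64.9 + 41·(7 − 16.4)/23 = 48.1°C ✓; GC 7/23 = 30.4%, outside 42.6–61.1% ✗ — fails.
Primer B (19 nt, A=8 T=2 G=4 C=5): longest run = 3 ✓; 3' end TC has 1 G/C ✓; Tm = 64.9 + 41·(9 − 16.4)/19 = 48.9°C ✓; GC 9/19 = 47.4% ✓ — passes.
Primer C (22 nt, A=2 T=10 G=10 C=0): longest run = 5 ✓; 3' end GT has 1 G/C ✓; Tm = 64.9 + 41·(10 − 16.4)/22 = 53.0°C ✓; GC 10/22 = 45.5% ✓ — passes.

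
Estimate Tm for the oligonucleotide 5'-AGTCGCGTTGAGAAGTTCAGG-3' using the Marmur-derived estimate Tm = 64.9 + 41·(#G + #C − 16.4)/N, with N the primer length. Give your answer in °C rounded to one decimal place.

54.4°C

Base counts: A=5, T=5, G=8, C=3; G+C = 11, N = 21.
Tm = 64.9 + 41·(11 − 16.4)/21 = 64.9 + -221.40/21 = 54.4°C.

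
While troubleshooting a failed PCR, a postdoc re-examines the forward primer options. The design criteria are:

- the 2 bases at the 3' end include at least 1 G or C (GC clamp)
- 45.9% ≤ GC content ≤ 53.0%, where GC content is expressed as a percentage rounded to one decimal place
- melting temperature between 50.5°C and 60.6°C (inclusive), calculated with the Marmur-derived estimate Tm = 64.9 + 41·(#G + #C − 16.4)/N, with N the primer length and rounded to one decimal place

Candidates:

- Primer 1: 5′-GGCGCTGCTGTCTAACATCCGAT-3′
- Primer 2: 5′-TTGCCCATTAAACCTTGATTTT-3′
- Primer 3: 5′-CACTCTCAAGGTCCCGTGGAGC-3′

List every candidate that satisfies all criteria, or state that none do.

None of the candidates satisfy all criteria.

Primer 1 (23 nt, A=4 T=6 G=6 C=7): 3' end AT has 0 G/C, need ≥1 ✗; GC 13/23 = 56.5%, outside 45.9–53.0% ✗; Tm = 64.9 + 41·(13 − 16.4)/23 = 58.8°C ✓ — fails.
Primer 2 (22 nt, A=5 T=10 G=2 C=5): 3' end TT has 0 G/C, need ≥1 ✗; GC 7/22 = 31.8%, outside 45.9–53.0% ✗; Tm = 64.9 + 41·(7 − 16.4)/22 = 47.4°C, outside 50.5–60.6°C ✗ — fails.
Primer 3 (22 nt, A=4 T=4 G=6 C=8): 3' end GC has 2 G/C ✓; GC 14/22 = 63.6%, outside 45.9–53.0% ✗; Tm = 64.9 + 41·(14 − 16.4)/22 = 60.4°C ✓ — fails.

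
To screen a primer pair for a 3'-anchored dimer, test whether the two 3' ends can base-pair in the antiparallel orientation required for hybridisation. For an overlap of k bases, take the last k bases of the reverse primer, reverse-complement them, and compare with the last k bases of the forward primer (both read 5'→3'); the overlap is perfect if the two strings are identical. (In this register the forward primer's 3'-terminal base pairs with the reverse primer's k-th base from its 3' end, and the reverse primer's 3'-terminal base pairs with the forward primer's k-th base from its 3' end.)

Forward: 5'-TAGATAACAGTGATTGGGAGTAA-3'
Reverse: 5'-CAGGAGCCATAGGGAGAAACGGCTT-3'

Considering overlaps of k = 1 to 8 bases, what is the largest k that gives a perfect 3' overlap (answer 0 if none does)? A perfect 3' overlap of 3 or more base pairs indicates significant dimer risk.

Longest perfect overlap: 2 complementary base pairs; below the dimer-risk threshold (threshold 3).

Last 8 bases (5'→3') — forward …GGGAGTAA, reverse …AACGGCTT.
Reverse complement of the reverse primer's last 8 bases: AAGCCGTT; its first k bases are the reverse complement of the reverse primer's last k bases, so a perfect k-base overlap needs the forward primer's last k bases to equal them.
Comparing (forward last k vs required): k=1: A vs A ✓; k=2: AA vs AA ✓; k=3: TAA vs AAG ✗; k=4: GTAA vs AAGC ✗; k=5: AGTAA vs AAGCC ✗; k=6: GAGTAA vs AAGCCG ✗; k=7: GGAGTAA vs AAGCCGT ✗; k=8: GGGAGTAA vs AAGCCGTT ✗.
Perfect overlaps at k = 1, 2; the largest is 2.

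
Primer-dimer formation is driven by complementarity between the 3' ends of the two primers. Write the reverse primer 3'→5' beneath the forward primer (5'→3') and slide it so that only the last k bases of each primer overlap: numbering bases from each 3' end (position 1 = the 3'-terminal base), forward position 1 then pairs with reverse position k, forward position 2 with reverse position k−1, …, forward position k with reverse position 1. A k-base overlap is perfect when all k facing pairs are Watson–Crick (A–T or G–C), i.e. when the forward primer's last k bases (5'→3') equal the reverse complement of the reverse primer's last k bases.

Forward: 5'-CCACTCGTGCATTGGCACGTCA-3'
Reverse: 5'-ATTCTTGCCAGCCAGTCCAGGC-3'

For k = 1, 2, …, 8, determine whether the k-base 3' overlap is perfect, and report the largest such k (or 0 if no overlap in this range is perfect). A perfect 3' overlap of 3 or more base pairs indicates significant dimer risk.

Longest perfect overlap: 0 complementary base pairs; below the dimer-risk threshold (threshold 3).

Last 8 bases (5'→3') — forward …GCACGTCA, reverse …GTCCAGGC.
Reverse complement of the reverse primer's last 8 bases: GCCTGGAC; its first k bases are the reverse complement of the reverse primer's last k bases, so a perfect k-base overlap needs the forward primer's last k bases to equal them.
Comparing (forward last k vs required): k=1: A vs G ✗; k=2: CA vs GC ✗; k=3: TCA vs GCC ✗; k=4: GTCA vs GCCT ✗; k=5: CGTCA vs GCCTG ✗; k=6: ACGTCA vs GCCTGG ✗; k=7: CACGTCA vs GCCTGGA ✗; k=8: GCACGTCA vs GCCTGGAC ✗.
No overlap length from 1 to 8 is perfect, so the longest perfect 3' overlap is 0.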